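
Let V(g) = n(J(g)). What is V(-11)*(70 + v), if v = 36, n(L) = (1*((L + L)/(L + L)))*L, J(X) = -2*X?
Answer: 2332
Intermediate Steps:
n(L) = L (n(L) = (1*((2*L)/((2*L))))*L = (1*((2*L)*(1/(2*L))))*L = (1*1)*L = 1*L = L)
V(g) = -2*g
V(-11)*(70 + v) = (-2*(-11))*(70 + 36) = 22*106 = 2332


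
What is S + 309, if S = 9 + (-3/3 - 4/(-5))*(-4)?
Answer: 1594/5 ≈ 318.80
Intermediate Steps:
S = 49/5 (S = 9 + (-3*1/3 - 4*(-1/5))*(-4) = 9 + (-1 + 4/5)*(-4) = 9 - 1/5*(-4) = 9 + 4/5 = 49/5 ≈ 9.8000)
S + 309 = 49/5 + 309 = 1594/5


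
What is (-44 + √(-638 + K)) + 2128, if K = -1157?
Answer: 2084 + I*√1795 ≈ 2084.0 + 42.367*I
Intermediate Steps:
(-44 + √(-638 + K)) + 2128 = (-44 + √(-638 - 1157)) + 2128 = (-44 + √(-1795)) + 2128 = (-44 + I*√1795) + 2128 = 2084 + I*√1795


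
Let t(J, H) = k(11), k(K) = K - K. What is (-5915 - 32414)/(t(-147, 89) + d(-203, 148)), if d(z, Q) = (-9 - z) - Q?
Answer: -38329/46 ≈ -833.24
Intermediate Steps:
k(K) = 0
d(z, Q) = -9 - Q - z
t(J, H) = 0
(-5915 - 32414)/(t(-147, 89) + d(-203, 148)) = (-5915 - 32414)/(0 + (-9 - 1*148 - 1*(-203))) = -38329/(0 + (-9 - 148 + 203)) = -38329/(0 + 46) = -38329/46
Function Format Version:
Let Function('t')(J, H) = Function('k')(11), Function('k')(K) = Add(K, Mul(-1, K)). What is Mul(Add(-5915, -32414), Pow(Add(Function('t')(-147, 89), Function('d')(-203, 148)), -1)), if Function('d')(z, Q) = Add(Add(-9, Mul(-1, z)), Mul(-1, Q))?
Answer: Rational(-38329, 46) ≈ -833.24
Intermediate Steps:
Function('k')(K) = 0
Function('d')(z, Q) = Add(-9, Mul(-1, Q), Mul(-1, z))
Function('t')(J, H) = 0
Mul(Add(-5915, -32414), Pow(Add(Function('t')(-147, 89), Function('d')(-203, 148)), -1)) = Mul(Add(-5915, -32414), Pow(Add(0, Add(-9, Mul(-1, 148), Mul(-1, -203))), -1)) = Mul(-38329, Pow(Add(0, Add(-9, -148, 203)), -1)) = Mul(-38329, Pow(Add(0, 46), -1)) = Mul(-38329, Pow(46, -1)) = Mul(-38329, Rational(1, 46)) = Rational(-38329, 46)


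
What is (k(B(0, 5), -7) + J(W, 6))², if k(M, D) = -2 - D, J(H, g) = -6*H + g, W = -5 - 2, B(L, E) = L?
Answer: 2809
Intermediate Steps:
W = -7
J(H, g) = g - 6*H
(k(B(0, 5), -7) + J(W, 6))² = ((-2 - 1*(-7)) + (6 - 6*(-7)))² = ((-2 + 7) + (6 + 42))² = (5 + 48)² = 53² = 2809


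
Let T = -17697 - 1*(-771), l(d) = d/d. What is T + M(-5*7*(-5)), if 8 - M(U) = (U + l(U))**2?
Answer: -47894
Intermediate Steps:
l(d) = 1
T = -16926 (T = -17697 + 771 = -16926)
M(U) = 8 - (1 + U)**2 (M(U) = 8 - (U + 1)**2 = 8 - (1 + U)**2)
T + M(-5*7*(-5)) = -16926 + (8 - (1 - 5*7*(-5))**2) = -16926 + (8 - (1 - 35*(-5))**2) = -16926 + (8 - (1 + 175)**2) = -16926 + (8 - 1*176**2) = -16926 + (8 - 1*30976) = -16926 + (8 - 30976) = -16926 - 30968 = -47894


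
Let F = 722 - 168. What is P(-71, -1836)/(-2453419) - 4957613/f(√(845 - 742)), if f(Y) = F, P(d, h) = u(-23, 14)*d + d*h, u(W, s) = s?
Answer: -12163173595395/1359194126 ≈ -8948.8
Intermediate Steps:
F = 554
P(d, h) = 14*d + d*h
f(Y) = 554
P(-71, -1836)/(-2453419) - 4957613/f(√(845 - 742)) = -71*(14 - 1836)/(-2453419) - 4957613/554 = -71*(-1822)*(-1/2453419) - 4957613*1/554 = 129362*(-1/2453419) - 4957613/554 = -129362/2453419 - 4957613/554 = -12163173595395/1359194126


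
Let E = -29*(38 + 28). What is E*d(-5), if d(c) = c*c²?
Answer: 239250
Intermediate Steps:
d(c) = c³
E = -1914 (E = -29*66 = -1914)
E*d(-5) = -1914*(-5)³ = -1914*(-125) = 239250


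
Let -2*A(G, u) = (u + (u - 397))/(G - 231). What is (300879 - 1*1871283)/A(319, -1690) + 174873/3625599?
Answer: -111342516641775/1521543047 ≈ -73177.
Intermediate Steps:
A(G, u) = -(-397 + 2*u)/(2*(-231 + G)) (A(G, u) = -(u + (u - 397))/(2*(G - 231)) = -(u + (-397 + u))/(2*(-231 + G)) = -(-397 + 2*u)/(2*(-231 + G)))
(300879 - 1*1871283)/A(319, -1690) + 174873/3625599 = (300879 - 1*1871283)/(((397/2 - 1*(-1690))/(-231 + 319))) + 174873/3625599 = (300879 - 1871283)/(((397/2 + 1690)/88)) + 174873*(1/3625599) = -1570404/((1/88)*(3777/2)) + 58291/1208533 = -1570404/3777/176 + 58291/1208533 = -1570404*176/3777 + 58291/1208533 = -92130368/1259 + 58291/1208533 = -111342516641775/1521543047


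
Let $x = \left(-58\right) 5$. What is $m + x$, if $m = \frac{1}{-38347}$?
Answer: $- \frac{11120631}{38347} \approx -290.0$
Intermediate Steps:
$m = - \frac{1}{38347} \approx -2.6078 \cdot 10^{-5}$
$x = -290$
$m + x = - \frac{1}{38347} - 290 = - \frac{11120631}{38347}$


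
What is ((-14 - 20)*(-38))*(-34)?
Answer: -43928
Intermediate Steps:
((-14 - 20)*(-38))*(-34) = -34*(-38)*(-34) = 1292*(-34) = -43928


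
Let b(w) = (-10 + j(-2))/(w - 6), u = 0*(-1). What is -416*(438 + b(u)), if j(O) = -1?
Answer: -548912/3 ≈ -1.8297e+5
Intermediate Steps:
u = 0
b(w) = -11/(-6 + w) (b(w) = (-10 - 1)/(w - 6) = -11/(-6 + w))
-416*(438 + b(u)) = -416*(438 - 11/(-6 + 0)) = -416*(438 - 11/(-6)) = -416*(438 - 11*(-⅙)) = -416*(438 + 11/6) = -416*2639/6 = -548912/3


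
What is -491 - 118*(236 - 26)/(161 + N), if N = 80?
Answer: -143111/241 ≈ -593.82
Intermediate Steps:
-491 - 118*(236 - 26)/(161 + N) = -491 - 118*(236 - 26)/(161 + 80) = -491 - 24780/241 = -143111/241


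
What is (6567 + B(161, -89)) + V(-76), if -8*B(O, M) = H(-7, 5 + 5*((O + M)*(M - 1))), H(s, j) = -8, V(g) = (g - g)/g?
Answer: 6568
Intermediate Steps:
V(g) = 0 (V(g) = 0/g = 0)
B(O, M) = 1 (B(O, M) = -⅛*(-8) = 1)
(6567 + B(161, -89)) + V(-76) = (6567 + 1) + 0 = 6568 + 0 = 6568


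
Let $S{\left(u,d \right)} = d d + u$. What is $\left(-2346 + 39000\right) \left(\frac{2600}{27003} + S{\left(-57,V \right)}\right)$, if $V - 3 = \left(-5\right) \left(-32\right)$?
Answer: $\frac{8746941169648}{9001} \approx 9.7177 \cdot 10^{8}$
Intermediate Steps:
$V = 163$ ($V = 3 - -160 = 3 + 160 = 163$)
$S{\left(u,d \right)} = u + d^{2}$ ($S{\left(u,d \right)} = d^{2} + u = u + d^{2}$)
$\left(-2346 + 39000\right) \left(\frac{2600}{27003} + S{\left(-57,V \right)}\right) = \left(-2346 + 39000\right) \left(\frac{2600}{27003} - \left(57 - 163^{2}\right)\right) = 36654 \left(2600 \cdot \frac{1}{27003} + \left(-57 + 26569\right)\right) = 36654 \left(\frac{2600}{27003} + 26512\right) = 36654 \cdot \frac{715906136}{27003} = \frac{8746941169648}{9001}$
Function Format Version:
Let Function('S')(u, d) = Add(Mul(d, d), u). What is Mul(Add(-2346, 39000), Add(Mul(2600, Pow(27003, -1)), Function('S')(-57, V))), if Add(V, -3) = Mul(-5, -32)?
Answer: Rational(8746941169648, 9001) ≈ 9.7177e+8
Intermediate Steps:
V = 163 (V = Add(3, Mul(-5, -32)) = Add(3, 160) = 163)
Function('S')(u, d) = Add(u, Pow(d, 2)) (Function('S')(u, d) = Add(Pow(d, 2), u) = Add(u, Pow(d, 2)))
Mul(Add(-2346, 39000), Add(Mul(2600, Pow(27003, -1)), Function('S')(-57, V))) = Mul(Add(-2346, 39000), Add(Mul(2600, Pow(27003, -1)), Add(-57, Pow(163, 2)))) = Mul(36654, Add(Mul(2600, Rational(1, 27003)), Add(-57, 26569))) = Mul(36654, Add(Rational(2600, 27003), 26512)) = Mul(36654, Rational(715906136, 27003)) = Rational(8746941169648, 9001)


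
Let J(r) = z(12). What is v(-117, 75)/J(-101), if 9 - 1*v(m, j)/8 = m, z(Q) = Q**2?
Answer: 7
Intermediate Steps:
J(r) = 144 (J(r) = 12**2 = 144)
v(m, j) = 72 - 8*m
v(-117, 75)/J(-101) = (72 - 8*(-117))/144 = (72 + 936)*(1/144) = 1008*(1/144) = 7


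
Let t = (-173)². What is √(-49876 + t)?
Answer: I*√19947 ≈ 141.23*I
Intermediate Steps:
t = 29929
√(-49876 + t) = √(-49876 + 29929) = √(-19947) = I*√19947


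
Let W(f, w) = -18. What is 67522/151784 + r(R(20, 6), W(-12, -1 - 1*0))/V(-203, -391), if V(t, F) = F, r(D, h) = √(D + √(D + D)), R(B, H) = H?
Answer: 33761/75892 - √(6 + 2*√3)/391 ≈ 0.43699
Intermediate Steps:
r(D, h) = √(D + √2*√D) (r(D, h) = √(D + √(2*D)) = √(D + √2*√D))
67522/151784 + r(R(20, 6), W(-12, -1 - 1*0))/V(-203, -391) = 67522/151784 + √(6 + √2*√6)/(-391) = 67522*(1/151784) + √(6 + 2*√3)*(-1/391) = 33761/75892 - √(6 + 2*√3)/391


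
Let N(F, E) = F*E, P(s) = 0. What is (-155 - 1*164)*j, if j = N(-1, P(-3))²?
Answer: 0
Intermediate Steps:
N(F, E) = E*F
j = 0 (j = (0*(-1))² = 0² = 0)
(-155 - 1*164)*j = (-155 - 1*164)*0 = (-155 - 164)*0 = -319*0 = 0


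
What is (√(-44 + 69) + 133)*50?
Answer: 6900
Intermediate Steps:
(√(-44 + 69) + 133)*50 = (√25 + 133)*50 = (5 + 133)*50 = 138*50 = 6900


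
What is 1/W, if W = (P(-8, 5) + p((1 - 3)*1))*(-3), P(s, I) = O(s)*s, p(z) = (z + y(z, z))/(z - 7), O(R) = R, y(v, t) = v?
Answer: -3/580 ≈ -0.0051724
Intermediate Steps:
p(z) = 2*z/(-7 + z) (p(z) = (z + z)/(z - 7) = (2*z)/(-7 + z) = 2*z/(-7 + z))
P(s, I) = s² (P(s, I) = s*s = s²)
W = -580/3 (W = ((-8)² + 2*((1 - 3)*1)/(-7 + (1 - 3)*1))*(-3) = (64 + 2*(-2*1)/(-7 - 2*1))*(-3) = (64 + 2*(-2)/(-7 - 2))*(-3) = (64 + 2*(-2)/(-9))*(-3) = (64 + 2*(-2)*(-⅑))*(-3) = (64 + 4/9)*(-3) = (580/9)*(-3) = -580/3 ≈ -193.33)
1/W = 1/(-580/3) = -3/580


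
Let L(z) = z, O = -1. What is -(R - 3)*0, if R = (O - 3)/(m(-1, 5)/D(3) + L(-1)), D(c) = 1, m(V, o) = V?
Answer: 0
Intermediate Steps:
R = 2 (R = (-1 - 3)/(-1/1 - 1) = -4/(-1*1 - 1) = -4/(-1 - 1) = -4/(-2) = -4*(-1/2) = 2)
-(R - 3)*0 = -(2 - 3)*0 = -1*(-1)*0 = 1*0 = 0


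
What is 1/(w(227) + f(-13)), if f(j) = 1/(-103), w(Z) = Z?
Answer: 103/23380 ≈ 0.0044055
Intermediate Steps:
f(j) = -1/103
1/(w(227) + f(-13)) = 1/(227 - 1/103) = 1/(23380/103) = 103/23380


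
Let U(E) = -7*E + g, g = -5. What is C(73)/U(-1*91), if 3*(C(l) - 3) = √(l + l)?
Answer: 3/632 + √146/1896 ≈ 0.011120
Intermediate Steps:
C(l) = 3 + √2*√l/3 (C(l) = 3 + √(l + l)/3 = 3 + √(2*l)/3 = 3 + (√2*√l)/3 = 3 + √2*√l/3)
U(E) = -5 - 7*E (U(E) = -7*E - 5 = -5 - 7*E)
C(73)/U(-1*91) = (3 + √2*√73/3)/(-5 - (-7)*91) = (3 + √146/3)/(-5 - 7*(-91)) = (3 + √146/3)/(-5 + 637) = (3 + √146/3)/632 = (3 + √146/3)*(1/632) = 3/632 + √146/1896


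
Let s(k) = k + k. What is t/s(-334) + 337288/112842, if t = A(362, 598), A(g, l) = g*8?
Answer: -12685256/9422307 ≈ -1.3463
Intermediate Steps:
A(g, l) = 8*g
s(k) = 2*k
t = 2896 (t = 8*362 = 2896)
t/s(-334) + 337288/112842 = 2896/((2*(-334))) + 337288/112842 = 2896/(-668) + 337288*(1/112842) = 2896*(-1/668) + 168644/56421 = -724/167 + 168644/56421 = -12685256/9422307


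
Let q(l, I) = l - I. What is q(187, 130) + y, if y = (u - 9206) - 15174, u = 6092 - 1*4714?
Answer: -22945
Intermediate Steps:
u = 1378 (u = 6092 - 4714 = 1378)
y = -23002 (y = (1378 - 9206) - 15174 = -7828 - 15174 = -23002)
q(187, 130) + y = (187 - 1*130) - 23002 = (187 - 130) - 23002 = 57 - 23002 = -22945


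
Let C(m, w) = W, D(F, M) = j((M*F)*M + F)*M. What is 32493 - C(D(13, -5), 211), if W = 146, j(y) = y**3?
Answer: 32347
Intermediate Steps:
D(F, M) = M*(F + F*M**2)**3 (D(F, M) = ((M*F)*M + F)**3*M = ((F*M)*M + F)**3*M = (F*M**2 + F)**3*M = (F + F*M**2)**3*M = M*(F + F*M**2)**3)
C(m, w) = 146
32493 - C(D(13, -5), 211) = 32493 - 1*146 = 32493 - 146 = 32347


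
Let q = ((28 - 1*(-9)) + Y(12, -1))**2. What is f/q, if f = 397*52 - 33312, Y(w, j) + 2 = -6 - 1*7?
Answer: -3167/121 ≈ -26.174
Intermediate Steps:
Y(w, j) = -15 (Y(w, j) = -2 + (-6 - 1*7) = -2 + (-6 - 7) = -2 - 13 = -15)
f = -12668 (f = 20644 - 33312 = -12668)
q = 484 (q = ((28 - 1*(-9)) - 15)**2 = ((28 + 9) - 15)**2 = (37 - 15)**2 = 22**2 = 484)
f/q = -12668/484 = -12668*1/484 = -3167/121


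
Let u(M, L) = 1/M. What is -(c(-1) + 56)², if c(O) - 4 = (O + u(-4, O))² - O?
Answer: -1002001/256 ≈ -3914.1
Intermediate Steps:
c(O) = 4 + (-¼ + O)² - O (c(O) = 4 + ((O + 1/(-4))² - O) = 4 + ((O - ¼)² - O) = 4 + ((-¼ + O)² - O) = 4 + (-¼ + O)² - O)
-(c(-1) + 56)² = -((65/16 + (-1)² - 3/2*(-1)) + 56)² = -((65/16 + 1 + 3/2) + 56)² = -(105/16 + 56)² = -(1001/16)² = -1*1002001/256 = -1002001/256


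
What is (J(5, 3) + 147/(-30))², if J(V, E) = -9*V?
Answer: 249001/100 ≈ 2490.0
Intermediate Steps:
(J(5, 3) + 147/(-30))² = (-9*5 + 147/(-30))² = (-45 + 147*(-1/30))² = (-45 - 49/10)² = (-499/10)² = 249001/100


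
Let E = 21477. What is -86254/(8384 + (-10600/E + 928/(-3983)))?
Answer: -3689208260157/358564723844 ≈ -10.289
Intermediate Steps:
-86254/(8384 + (-10600/E + 928/(-3983))) = -86254/(8384 + (-10600/21477 + 928/(-3983))) = -86254/(8384 + (-10600*1/21477 + 928*(-1/3983))) = -86254/(8384 + (-10600/21477 - 928/3983)) = -86254/(8384 - 62150456/85542891) = -86254/717129447688/85542891 = -86254*85542891/717129447688 = -3689208260157/358564723844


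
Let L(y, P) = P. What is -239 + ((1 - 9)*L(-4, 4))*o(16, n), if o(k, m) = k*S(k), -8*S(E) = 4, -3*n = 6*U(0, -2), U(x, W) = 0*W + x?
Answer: 17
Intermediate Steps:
U(x, W) = x (U(x, W) = 0 + x = x)
n = 0 (n = -2*0 = -⅓*0 = 0)
S(E) = -½ (S(E) = -⅛*4 = -½)
o(k, m) = -k/2 (o(k, m) = k*(-½) = -k/2)
-239 + ((1 - 9)*L(-4, 4))*o(16, n) = -239 + ((1 - 9)*4)*(-½*16) = -239 - 8*4*(-8) = -239 - 32*(-8) = -239 + 256 = 17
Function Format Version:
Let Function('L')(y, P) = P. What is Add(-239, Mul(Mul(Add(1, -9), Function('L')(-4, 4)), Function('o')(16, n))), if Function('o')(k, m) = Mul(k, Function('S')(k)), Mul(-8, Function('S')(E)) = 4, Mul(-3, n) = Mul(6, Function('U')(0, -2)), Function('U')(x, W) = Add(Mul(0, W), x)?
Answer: 17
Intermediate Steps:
Function('U')(x, W) = x (Function('U')(x, W) = Add(0, x) = x)
n = 0 (n = Mul(Rational(-1, 3), Mul(6, 0)) = Mul(Rational(-1, 3), 0) = 0)
Function('S')(E) = Rational(-1, 2) (Function('S')(E) = Mul(Rational(-1, 8), 4) = Rational(-1, 2))
Function('o')(k, m) = Mul(Rational(-1, 2), k) (Function('o')(k, m) = Mul(k, Rational(-1, 2)) = Mul(Rational(-1, 2), k))
Add(-239, Mul(Mul(Add(1, -9), Function('L')(-4, 4)), Function('o')(16, n))) = Add(-239, Mul(Mul(Add(1, -9), 4), Mul(Rational(-1, 2), 16))) = Add(-239, Mul(Mul(-8, 4), -8)) = Add(-239, Mul(-32, -8)) = Add(-239, 256) = 17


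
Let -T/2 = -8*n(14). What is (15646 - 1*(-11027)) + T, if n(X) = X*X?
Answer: 29809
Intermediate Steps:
n(X) = X**2
T = 3136 (T = -(-16)*14**2 = -(-16)*196 = -2*(-1568) = 3136)
(15646 - 1*(-11027)) + T = (15646 - 1*(-11027)) + 3136 = (15646 + 11027) + 3136 = 26673 + 3136 = 29809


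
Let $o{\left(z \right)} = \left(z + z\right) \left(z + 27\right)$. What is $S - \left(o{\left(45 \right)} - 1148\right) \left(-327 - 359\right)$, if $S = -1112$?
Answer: $3656640$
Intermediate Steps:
$o{\left(z \right)} = 2 z \left(27 + z\right)$
$S - \left(o{\left(45 \right)} - 1148\right) \left(-327 - 359\right) = -1112 - \left(2 \cdot 45 \left(27 + 45\right) - 1148\right) \left(-327 - 359\right) = -1112 - \left(2 \cdot 45 \cdot 72 - 1148\right) \left(-686\right) = -1112 - \left(6480 - 1148\right) \left(-686\right) = -1112 - 5332 \left(-686\right) = -1112 - -3657752 = -1112 + 3657752 = 3656640$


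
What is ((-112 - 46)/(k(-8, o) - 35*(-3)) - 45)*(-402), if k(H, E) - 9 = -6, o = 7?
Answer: 168103/9 ≈ 18678.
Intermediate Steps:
k(H, E) = 3 (k(H, E) = 9 - 6 = 3)
((-112 - 46)/(k(-8, o) - 35*(-3)) - 45)*(-402) = ((-112 - 46)/(3 - 35*(-3)) - 45)*(-402) = (-158/(3 + 105) - 45)*(-402) = (-158/108 - 45)*(-402) = (-158*1/108 - 45)*(-402) = (-79/54 - 45)*(-402) = -2509/54*(-402) = 168103/9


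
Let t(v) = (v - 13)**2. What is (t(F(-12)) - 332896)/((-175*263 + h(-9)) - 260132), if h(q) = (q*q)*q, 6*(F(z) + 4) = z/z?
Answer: 11974055/11047896 ≈ 1.0838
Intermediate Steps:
F(z) = -23/6 (F(z) = -4 + (z/z)/6 = -4 + (1/6)*1 = -4 + 1/6 = -23/6)
h(q) = q**3 (h(q) = q**2*q = q**3)
t(v) = (-13 + v)**2
(t(F(-12)) - 332896)/((-175*263 + h(-9)) - 260132) = ((-13 - 23/6)**2 - 332896)/((-175*263 + (-9)**3) - 260132) = ((-101/6)**2 - 332896)/((-46025 - 729) - 260132) = (10201/36 - 332896)/(-46754 - 260132) = -11974055/36/(-306886) = -11974055/36*(-1/306886) = 11974055/11047896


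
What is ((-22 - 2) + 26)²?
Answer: 4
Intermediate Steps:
((-22 - 2) + 26)² = (-24 + 26)² = 2² = 4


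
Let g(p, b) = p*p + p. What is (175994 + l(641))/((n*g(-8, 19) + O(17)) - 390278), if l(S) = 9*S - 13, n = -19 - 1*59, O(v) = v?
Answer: -181750/394629 ≈ -0.46056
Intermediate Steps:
n = -78 (n = -19 - 59 = -78)
l(S) = -13 + 9*S
g(p, b) = p + p² (g(p, b) = p² + p = p + p²)
(175994 + l(641))/((n*g(-8, 19) + O(17)) - 390278) = (175994 + (-13 + 9*641))/((-(-624)*(1 - 8) + 17) - 390278) = (175994 + (-13 + 5769))/((-(-624)*(-7) + 17) - 390278) = (175994 + 5756)/((-78*56 + 17) - 390278) = 181750/((-4368 + 17) - 390278) = 181750/(-4351 - 390278) = 181750/(-394629) = 181750*(-1/394629) = -181750/394629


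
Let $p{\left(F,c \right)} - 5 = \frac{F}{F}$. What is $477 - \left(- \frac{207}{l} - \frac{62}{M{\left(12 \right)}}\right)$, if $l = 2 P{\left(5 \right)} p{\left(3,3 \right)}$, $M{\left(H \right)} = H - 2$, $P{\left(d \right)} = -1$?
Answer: $\frac{9319}{20} \approx 465.95$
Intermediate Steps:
$M{\left(H \right)} = -2 + H$
$p{\left(F,c \right)} = 6$ ($p{\left(F,c \right)} = 5 + \frac{F}{F} = 5 + 1 = 6$)
$l = -12$ ($l = 2 \left(-1\right) 6 = \left(-2\right) 6 = -12$)
$477 - \left(- \frac{207}{l} - \frac{62}{M{\left(12 \right)}}\right) = 477 - \left(- \frac{207}{-12} - \frac{62}{-2 + 12}\right) = 477 - \left(\left(-207\right) \left(- \frac{1}{12}\right) - \frac{62}{10}\right) = 477 - \left(\frac{69}{4} - \frac{31}{5}\right) = 477 - \frac{221}{20} = \frac{9319}{20}$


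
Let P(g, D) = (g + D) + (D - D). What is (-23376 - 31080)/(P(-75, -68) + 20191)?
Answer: -6807/2506 ≈ -2.7163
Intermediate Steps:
P(g, D) = D + g (P(g, D) = (D + g) + 0 = D + g)
(-23376 - 31080)/(P(-75, -68) + 20191) = (-23376 - 31080)/((-68 - 75) + 20191) = -54456/(-143 + 20191) = -54456/20048 = -54456*1/20048 = -6807/2506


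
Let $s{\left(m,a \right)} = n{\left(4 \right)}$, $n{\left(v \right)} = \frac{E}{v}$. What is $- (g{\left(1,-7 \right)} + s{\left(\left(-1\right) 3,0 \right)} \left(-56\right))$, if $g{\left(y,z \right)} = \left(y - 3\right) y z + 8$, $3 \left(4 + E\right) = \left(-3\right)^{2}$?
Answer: $-36$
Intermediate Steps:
$E = -1$ ($E = -4 + \frac{\left(-3\right)^{2}}{3} = -4 + \frac{1}{3} \cdot 9 = -4 + 3 = -1$)
$n{\left(v \right)} = - \frac{1}{v}$
$s{\left(m,a \right)} = - \frac{1}{4}$
$g{\left(y,z \right)} = 8 + y z \left(-3 + y\right)$ ($g{\left(y,z \right)} = \left(y - 3\right) y z + 8 = \left(-3 + y\right) y z + 8 = y \left(-3 + y\right) z + 8 = y z \left(-3 + y\right) + 8 = 8 + y z \left(-3 + y\right)$)
$- (g{\left(1,-7 \right)} + s{\left(\left(-1\right) 3,0 \right)} \left(-56\right)) = - (\left(8 - 7 \cdot 1^{2} - 3 \left(-7\right)\right) - -14) = - (\left(8 - 7 + 21\right) + 14) = - (22 + 14) = \left(-1\right) 36 = -36$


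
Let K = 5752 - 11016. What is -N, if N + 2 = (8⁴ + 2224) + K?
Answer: -1054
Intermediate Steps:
K = -5264
N = 1054 (N = -2 + ((8⁴ + 2224) - 5264) = -2 + ((4096 + 2224) - 5264) = -2 + (6320 - 5264) = -2 + 1056 = 1054)
-N = -1*1054 = -1054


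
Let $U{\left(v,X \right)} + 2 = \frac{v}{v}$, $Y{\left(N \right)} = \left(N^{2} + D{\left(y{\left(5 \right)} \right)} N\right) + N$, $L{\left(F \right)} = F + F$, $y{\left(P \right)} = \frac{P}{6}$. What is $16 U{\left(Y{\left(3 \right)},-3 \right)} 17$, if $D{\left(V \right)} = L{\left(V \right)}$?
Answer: $-272$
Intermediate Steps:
$y{\left(P \right)} = \frac{P}{6}$ ($y{\left(P \right)} = P \frac{1}{6} = \frac{P}{6}$)
$L{\left(F \right)} = 2 F$
$D{\left(V \right)} = 2 V$
$Y{\left(N \right)} = N^{2} + \frac{8 N}{3}$ ($Y{\left(N \right)} = \left(N^{2} + 2 \cdot \frac{1}{6} \cdot 5 N\right) + N = \left(N^{2} + 2 \cdot \frac{5}{6} N\right) + N = \left(N^{2} + \frac{5 N}{3}\right) + N = N^{2} + \frac{8 N}{3}$)
$U{\left(v,X \right)} = -1$ ($U{\left(v,X \right)} = -2 + \frac{v}{v} = -2 + 1 = -1$)
$16 U{\left(Y{\left(3 \right)},-3 \right)} 17 = 16 \left(-1\right) 17 = \left(-16\right) 17 = -272$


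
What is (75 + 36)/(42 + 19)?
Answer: 111/61 ≈ 1.8197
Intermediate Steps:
(75 + 36)/(42 + 19) = 111/61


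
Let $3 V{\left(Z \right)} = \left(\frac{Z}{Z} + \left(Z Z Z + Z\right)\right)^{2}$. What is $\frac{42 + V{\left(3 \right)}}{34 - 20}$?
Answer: $\frac{1087}{42} \approx 25.881$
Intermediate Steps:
$V{\left(Z \right)} = \frac{\left(1 + Z + Z^{3}\right)^{2}}{3}$ ($V{\left(Z \right)} = \frac{\left(\frac{Z}{Z} + \left(Z Z Z + Z\right)\right)^{2}}{3} = \frac{\left(1 + \left(Z Z^{2} + Z\right)\right)^{2}}{3} = \frac{\left(1 + \left(Z^{3} + Z\right)\right)^{2}}{3} = \frac{\left(1 + \left(Z + Z^{3}\right)\right)^{2}}{3} = \frac{\left(1 + Z + Z^{3}\right)^{2}}{3}$)
$\frac{42 + V{\left(3 \right)}}{34 - 20} = \frac{42 + \frac{\left(1 + 3 + 3^{3}\right)^{2}}{3}}{34 - 20} = \frac{42 + \frac{\left(1 + 3 + 27\right)^{2}}{3}}{14} = \frac{42 + \frac{31^{2}}{3}}{14} = \frac{42 + \frac{1}{3} \cdot 961}{14} = \frac{42 + \frac{961}{3}}{14} = \frac{1}{14} \cdot \frac{1087}{3} = \frac{1087}{42}$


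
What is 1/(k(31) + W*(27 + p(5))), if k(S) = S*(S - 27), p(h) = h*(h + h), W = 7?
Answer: 1/663 ≈ 0.0015083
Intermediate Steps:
p(h) = 2*h² (p(h) = h*(2*h) = 2*h²)
k(S) = S*(-27 + S)
1/(k(31) + W*(27 + p(5))) = 1/(31*(-27 + 31) + 7*(27 + 2*5²)) = 1/(31*4 + 7*(27 + 2*25)) = 1/(124 + 7*(27 + 50)) = 1/(124 + 7*77) = 1/(124 + 539) = 1/663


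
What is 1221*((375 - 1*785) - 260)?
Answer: -818070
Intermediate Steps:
1221*((375 - 1*785) - 260) = 1221*((375 - 785) - 260) = 1221*(-410 - 260) = 1221*(-670) = -818070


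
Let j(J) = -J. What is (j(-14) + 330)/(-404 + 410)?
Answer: 172/3 ≈ 57.333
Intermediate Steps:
(j(-14) + 330)/(-404 + 410) = (-1*(-14) + 330)/(-404 + 410) = (14 + 330)/6 = 344*(⅙) = 172/3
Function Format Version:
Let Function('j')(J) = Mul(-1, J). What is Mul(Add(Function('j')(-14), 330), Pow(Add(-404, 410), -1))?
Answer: Rational(172, 3) ≈ 57.333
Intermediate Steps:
Mul(Add(Function('j')(-14), 330), Pow(Add(-404, 410), -1)) = Mul(Add(Mul(-1, -14), 330), Pow(Add(-404, 410), -1)) = Mul(Add(14, 330), Pow(6, -1)) = Mul(344, Rational(1, 6)) = Rational(172, 3)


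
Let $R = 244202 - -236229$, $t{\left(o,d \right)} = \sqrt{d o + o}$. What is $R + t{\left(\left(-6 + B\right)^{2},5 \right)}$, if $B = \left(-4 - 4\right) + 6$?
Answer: $480431 + 8 \sqrt{6} \approx 4.8045 \cdot 10^{5}$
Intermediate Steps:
$B = -2$ ($B = -8 + 6 = -2$)
$t{\left(o,d \right)} = \sqrt{o + d o}$
$R = 480431$ ($R = 244202 + 236229 = 480431$)
$R + t{\left(\left(-6 + B\right)^{2},5 \right)} = 480431 + \sqrt{\left(-6 - 2\right)^{2} \left(1 + 5\right)} = 480431 + \sqrt{\left(-8\right)^{2} \cdot 6} = 480431 + \sqrt{64 \cdot 6} = 480431 + \sqrt{384} = 480431 + 8 \sqrt{6}$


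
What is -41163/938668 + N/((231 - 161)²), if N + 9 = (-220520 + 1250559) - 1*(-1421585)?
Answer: 57526271253/114986830 ≈ 500.29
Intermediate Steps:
N = 2451615 (N = -9 + ((-220520 + 1250559) - 1*(-1421585)) = -9 + (1030039 + 1421585) = -9 + 2451624 = 2451615)
-41163/938668 + N/((231 - 161)²) = -41163/938668 + 2451615/((231 - 161)²) = -41163*1/938668 + 2451615/(70²) = -41163/938668 + 2451615/4900 = -41163/938668 + 2451615*(1/4900) = -41163/938668 + 490323/980 = 57526271253/114986830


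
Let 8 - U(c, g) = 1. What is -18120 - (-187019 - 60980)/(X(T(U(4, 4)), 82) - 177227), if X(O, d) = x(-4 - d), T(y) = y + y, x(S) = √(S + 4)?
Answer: -569182454270093/31409409611 - 247999*I*√82/31409409611 ≈ -18121.0 - 7.1499e-5*I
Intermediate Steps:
x(S) = √(4 + S)
U(c, g) = 7 (U(c, g) = 8 - 1*1 = 8 - 1 = 7)
T(y) = 2*y
X(O, d) = √(-d) (X(O, d) = √(4 + (-4 - d)) = √(-d))
-18120 - (-187019 - 60980)/(X(T(U(4, 4)), 82) - 177227) = -18120 - (-187019 - 60980)/(√(-1*82) - 177227) = -18120 - (-247999)/(√(-82) - 177227) = -18120 - (-247999)/(I*√82 - 177227) = -18120 - (-247999)/(-177227 + I*√82) = -18120 + 247999/(-177227 + I*√82)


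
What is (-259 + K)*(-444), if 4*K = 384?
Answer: 72372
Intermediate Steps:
K = 96 (K = (¼)*384 = 96)
(-259 + K)*(-444) = (-259 + 96)*(-444) = -163*(-444) = 72372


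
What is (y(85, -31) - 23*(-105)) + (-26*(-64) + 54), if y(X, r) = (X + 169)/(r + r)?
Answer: 127996/31 ≈ 4128.9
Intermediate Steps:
y(X, r) = (169 + X)/(2*r) (y(X, r) = (169 + X)/((2*r)) = (169 + X)*(1/(2*r)) = (169 + X)/(2*r))
(y(85, -31) - 23*(-105)) + (-26*(-64) + 54) = ((½)*(169 + 85)/(-31) - 23*(-105)) + (-26*(-64) + 54) = ((½)*(-1/31)*254 + 2415) + (1664 + 54) = (-127/31 + 2415) + 1718 = 74738/31 + 1718 = 127996/31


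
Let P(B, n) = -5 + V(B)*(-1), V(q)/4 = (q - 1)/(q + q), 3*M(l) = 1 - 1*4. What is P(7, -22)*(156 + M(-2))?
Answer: -7285/7 ≈ -1040.7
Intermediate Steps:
M(l) = -1 (M(l) = (1 - 1*4)/3 = (1 - 4)/3 = (1/3)*(-3) = -1)
V(q) = 2*(-1 + q)/q (V(q) = 4*((q - 1)/(q + q)) = 4*((-1 + q)/((2*q))) = 4*((-1 + q)*(1/(2*q))) = 4*((-1 + q)/(2*q)) = 2*(-1 + q)/q)
P(B, n) = -7 + 2/B (P(B, n) = -5 + (2 - 2/B)*(-1) = -5 + (-2 + 2/B) = -7 + 2/B)
P(7, -22)*(156 + M(-2)) = (-7 + 2/7)*(156 - 1) = (-7 + 2*(1/7))*155 = (-7 + 2/7)*155 = -47/7*155 = -7285/7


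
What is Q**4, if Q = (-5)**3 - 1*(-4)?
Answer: 214358881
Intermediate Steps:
Q = -121 (Q = -125 + 4 = -121)
Q**4 = (-121)**4 = 214358881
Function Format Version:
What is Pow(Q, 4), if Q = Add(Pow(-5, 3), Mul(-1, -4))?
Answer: 214358881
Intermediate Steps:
Q = -121 (Q = Add(-125, 4) = -121)
Pow(Q, 4) = Pow(-121, 4) = 214358881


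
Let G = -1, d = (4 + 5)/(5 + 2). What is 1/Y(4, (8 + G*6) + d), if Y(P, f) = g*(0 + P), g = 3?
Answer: 1/12 ≈ 0.083333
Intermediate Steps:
d = 9/7 ≈ 1.2857
Y(P, f) = 3*P (Y(P, f) = 3*(0 + P) = 3*P)
1/Y(4, (8 + G*6) + d) = 1/(3*4) = 1/12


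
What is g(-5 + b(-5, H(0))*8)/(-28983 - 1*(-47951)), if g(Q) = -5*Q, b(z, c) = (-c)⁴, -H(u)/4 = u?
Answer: 25/18968 ≈ 0.0013180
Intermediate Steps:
H(u) = -4*u
b(z, c) = c⁴
g(-5 + b(-5, H(0))*8)/(-28983 - 1*(-47951)) = (-5*(-5 + (-4*0)⁴*8))/(-28983 - 1*(-47951)) = (-5*(-5 + 0⁴*8))/(-28983 + 47951) = -5*(-5 + 0*8)/18968 = -5*(-5 + 0)*(1/18968) = -5*(-5)*(1/18968) = 25*(1/18968) = 25/18968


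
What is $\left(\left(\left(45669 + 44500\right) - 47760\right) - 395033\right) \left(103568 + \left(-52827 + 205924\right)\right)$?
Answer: $-90506238960$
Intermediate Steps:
$\left(\left(\left(45669 + 44500\right) - 47760\right) - 395033\right) \left(103568 + \left(-52827 + 205924\right)\right) = \left(\left(90169 - 47760\right) - 395033\right) \left(103568 + 153097\right) = \left(42409 - 395033\right) 256665 = \left(-352624\right) 256665 = -90506238960$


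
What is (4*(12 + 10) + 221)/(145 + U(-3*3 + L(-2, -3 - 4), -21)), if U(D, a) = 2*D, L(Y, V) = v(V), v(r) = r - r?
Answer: 309/127 ≈ 2.4331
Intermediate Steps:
v(r) = 0
L(Y, V) = 0
(4*(12 + 10) + 221)/(145 + U(-3*3 + L(-2, -3 - 4), -21)) = (4*(12 + 10) + 221)/(145 + 2*(-3*3 + 0)) = (4*22 + 221)/(145 + 2*(-9 + 0)) = (88 + 221)/(145 + 2*(-9)) = 309/(145 - 18) = 309/127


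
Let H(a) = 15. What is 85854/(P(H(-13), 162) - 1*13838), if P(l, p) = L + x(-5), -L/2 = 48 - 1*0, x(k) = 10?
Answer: -42927/6962 ≈ -6.1659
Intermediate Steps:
L = -96 (L = -2*(48 - 1*0) = -2*(48 + 0) = -2*48 = -96)
P(l, p) = -86 (P(l, p) = -96 + 10 = -86)
85854/(P(H(-13), 162) - 1*13838) = 85854/(-86 - 1*13838) = 85854/(-86 - 13838) = 85854/(-13924) = 85854*(-1/13924) = -42927/6962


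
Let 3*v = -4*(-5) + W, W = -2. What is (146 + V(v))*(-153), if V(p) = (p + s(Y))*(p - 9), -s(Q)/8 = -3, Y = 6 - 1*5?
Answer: -8568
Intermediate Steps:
Y = 1 (Y = 6 - 5 = 1)
s(Q) = 24 (s(Q) = -8*(-3) = 24)
v = 6 (v = (-4*(-5) - 2)/3 = (20 - 2)/3 = (1/3)*18 = 6)
V(p) = (-9 + p)*(24 + p) (V(p) = (p + 24)*(p - 9) = (24 + p)*(-9 + p) = (-9 + p)*(24 + p))
(146 + V(v))*(-153) = (146 + (-216 + 6**2 + 15*6))*(-153) = (146 + (-216 + 36 + 90))*(-153) = (146 - 90)*(-153) = 56*(-153) = -8568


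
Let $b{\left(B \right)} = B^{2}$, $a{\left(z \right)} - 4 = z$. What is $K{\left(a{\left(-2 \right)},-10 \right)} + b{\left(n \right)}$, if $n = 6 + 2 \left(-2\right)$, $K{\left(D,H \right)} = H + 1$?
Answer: $-5$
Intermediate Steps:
$a{\left(z \right)} = 4 + z$
$K{\left(D,H \right)} = 1 + H$
$n = 2$ ($n = 6 - 4 = 2$)
$K{\left(a{\left(-2 \right)},-10 \right)} + b{\left(n \right)} = \left(1 - 10\right) + 2^{2} = -9 + 4 = -5$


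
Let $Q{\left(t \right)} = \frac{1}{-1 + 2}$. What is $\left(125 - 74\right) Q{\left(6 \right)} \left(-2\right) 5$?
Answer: $-510$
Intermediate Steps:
$Q{\left(t \right)} = 1$ ($Q{\left(t \right)} = 1^{-1} = 1$)
$\left(125 - 74\right) Q{\left(6 \right)} \left(-2\right) 5 = \left(125 - 74\right) 1 \left(-2\right) 5 = 51 \left(\left(-2\right) 5\right) = 51 \left(-10\right) = -510$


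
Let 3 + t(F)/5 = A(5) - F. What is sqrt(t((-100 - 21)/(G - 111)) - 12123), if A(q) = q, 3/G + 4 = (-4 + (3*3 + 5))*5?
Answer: I*sqrt(432883283)/189 ≈ 110.08*I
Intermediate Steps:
G = 3/46 (G = 3/(-4 + (-4 + (3*3 + 5))*5) = 3/(-4 + (-4 + (9 + 5))*5) = 3/(-4 + (-4 + 14)*5) = 3/(-4 + 10*5) = 3/(-4 + 50) = 3/46 ≈ 0.065217)
t(F) = 10 - 5*F (t(F) = -15 + 5*(5 - F) = -15 + (25 - 5*F) = 10 - 5*F)
sqrt(t((-100 - 21)/(G - 111)) - 12123) = sqrt((10 - 5*(-100 - 21)/(3/46 - 111)) - 12123) = sqrt((10 - (-605)/(-5103/46)) - 12123) = sqrt((10 - (-605)*(-46)/5103) - 12123) = sqrt((10 - 5*5566/5103) - 12123) = sqrt((10 - 27830/5103) - 12123) = sqrt(23200/5103 - 12123) = sqrt(-61840469/5103) = I*sqrt(432883283)/189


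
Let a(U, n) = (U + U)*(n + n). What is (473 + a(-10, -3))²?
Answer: 351649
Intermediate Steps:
a(U, n) = 4*U*n (a(U, n) = (2*U)*(2*n) = 4*U*n)
(473 + a(-10, -3))² = (473 + 4*(-10)*(-3))² = (473 + 120)² = 593² = 351649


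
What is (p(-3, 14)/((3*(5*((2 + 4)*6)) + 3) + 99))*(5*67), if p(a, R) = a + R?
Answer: 3685/642 ≈ 5.7399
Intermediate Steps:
p(a, R) = R + a
(p(-3, 14)/((3*(5*((2 + 4)*6)) + 3) + 99))*(5*67) = ((14 - 3)/((3*(5*((2 + 4)*6)) + 3) + 99))*(5*67) = (11/((3*(5*(6*6)) + 3) + 99))*335 = (11/((3*(5*36) + 3) + 99))*335 = (11/((3*180 + 3) + 99))*335 = (11/((540 + 3) + 99))*335 = (11/(543 + 99))*335 = (11/642)*335 = 3685/642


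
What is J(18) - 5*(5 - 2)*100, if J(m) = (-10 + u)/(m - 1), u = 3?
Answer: -25507/17 ≈ -1500.4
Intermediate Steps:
J(m) = -7/(-1 + m) (J(m) = (-10 + 3)/(m - 1) = -7/(-1 + m))
J(18) - 5*(5 - 2)*100 = -7/(-1 + 18) - 5*(5 - 2)*100 = -7/17 - 5*3*100 = -7*1/17 - 15*100 = -7/17 - 1500 = -25507/17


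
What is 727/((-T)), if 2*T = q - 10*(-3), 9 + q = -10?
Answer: -1454/11 ≈ -132.18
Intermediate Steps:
q = -19 (q = -9 - 10 = -19)
T = 11/2 (T = (-19 - 10*(-3))/2 = (-19 + 30)/2 = (½)*11 = 11/2 ≈ 5.5000)
727/((-T)) = 727/((-1*11/2)) = 727/(-11/2) = 727*(-2/11) = -1454/11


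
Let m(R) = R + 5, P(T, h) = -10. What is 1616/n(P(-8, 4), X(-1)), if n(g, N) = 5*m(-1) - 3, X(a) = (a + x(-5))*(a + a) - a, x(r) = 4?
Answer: 1616/17 ≈ 95.059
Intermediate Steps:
m(R) = 5 + R
X(a) = -a + 2*a*(4 + a) (X(a) = (a + 4)*(a + a) - a = (4 + a)*(2*a) - a = 2*a*(4 + a) - a = -a + 2*a*(4 + a))
n(g, N) = 17 (n(g, N) = 5*(5 - 1) - 3 = 5*4 - 3 = 20 - 3 = 17)
1616/n(P(-8, 4), X(-1)) = 1616/17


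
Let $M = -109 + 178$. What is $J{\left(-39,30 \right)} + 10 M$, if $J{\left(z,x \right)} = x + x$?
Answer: $750$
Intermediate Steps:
$J{\left(z,x \right)} = 2 x$
$M = 69$
$J{\left(-39,30 \right)} + 10 M = 2 \cdot 30 + 10 \cdot 69 = 60 + 690 = 750$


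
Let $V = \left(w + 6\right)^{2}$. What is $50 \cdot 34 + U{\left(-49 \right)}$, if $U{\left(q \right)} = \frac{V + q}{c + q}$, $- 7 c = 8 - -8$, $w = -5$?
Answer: $\frac{610636}{359} \approx 1700.9$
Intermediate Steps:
$c = - \frac{16}{7}$ ($c = - \frac{8 - -8}{7} = - \frac{8 + 8}{7} = \left(- \frac{1}{7}\right) 16 = - \frac{16}{7} \approx -2.2857$)
$V = 1$ ($V = \left(-5 + 6\right)^{2} = 1^{2} = 1$)
$U{\left(q \right)} = \frac{1 + q}{- \frac{16}{7} + q}$
$50 \cdot 34 + U{\left(-49 \right)} = 50 \cdot 34 + \frac{7 \left(1 - 49\right)}{-16 + 7 \left(-49\right)} = 1700 + 7 \frac{1}{-16 - 343} \left(-48\right) = 1700 + 7 \frac{1}{-359} \left(-48\right) = 1700 + 7 \left(- \frac{1}{359}\right) \left(-48\right) = 1700 + \frac{336}{359} = \frac{610636}{359}$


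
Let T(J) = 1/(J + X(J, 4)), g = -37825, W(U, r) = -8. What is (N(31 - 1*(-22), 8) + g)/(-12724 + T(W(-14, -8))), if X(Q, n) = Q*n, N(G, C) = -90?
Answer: 1516600/508961 ≈ 2.9798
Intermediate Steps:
T(J) = 1/(5*J) (T(J) = 1/(J + J*4) = 1/(J + 4*J) = 1/(5*J))
(N(31 - 1*(-22), 8) + g)/(-12724 + T(W(-14, -8))) = (-90 - 37825)/(-12724 + (⅕)/(-8)) = -37915/(-12724 + (⅕)*(-⅛)) = -37915/(-12724 - 1/40) = -37915/(-508961/40) = -37915*(-40/508961) = 1516600/508961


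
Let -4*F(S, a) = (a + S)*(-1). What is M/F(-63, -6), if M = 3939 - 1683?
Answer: -3008/23 ≈ -130.78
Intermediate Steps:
F(S, a) = S/4 + a/4 (F(S, a) = -(a + S)*(-1)/4 = -(S + a)*(-1)/4 = -(-S - a)/4 = S/4 + a/4)
M = 2256
M/F(-63, -6) = 2256/((1/4)*(-63) + (1/4)*(-6)) = 2256/(-63/4 - 3/2) = 2256/(-69/4) = 2256*(-4/69) = -3008/23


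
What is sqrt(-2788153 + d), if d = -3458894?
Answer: I*sqrt(6247047) ≈ 2499.4*I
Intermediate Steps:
sqrt(-2788153 + d) = sqrt(-2788153 - 3458894) = sqrt(-6247047) = I*sqrt(6247047)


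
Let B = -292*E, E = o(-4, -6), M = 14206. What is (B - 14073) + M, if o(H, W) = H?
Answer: 1301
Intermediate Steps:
E = -4
B = 1168 (B = -292*(-4) = 1168)
(B - 14073) + M = (1168 - 14073) + 14206 = -12905 + 14206 = 1301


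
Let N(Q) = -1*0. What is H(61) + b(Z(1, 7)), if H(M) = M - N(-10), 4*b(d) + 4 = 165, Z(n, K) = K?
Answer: 405/4 ≈ 101.25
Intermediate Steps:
N(Q) = 0
b(d) = 161/4 (b(d) = -1 + (¼)*165 = -1 + 165/4 = 161/4)
H(M) = M (H(M) = M - 1*0 = M + 0 = M)
H(61) + b(Z(1, 7)) = 61 + 161/4 = 405/4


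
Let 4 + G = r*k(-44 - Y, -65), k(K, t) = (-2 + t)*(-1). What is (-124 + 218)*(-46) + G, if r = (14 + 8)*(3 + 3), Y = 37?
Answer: 4516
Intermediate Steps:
r = 132 (r = 22*6 = 132)
k(K, t) = 2 - t
G = 8840 (G = -4 + 132*(2 - 1*(-65)) = -4 + 132*(2 + 65) = -4 + 132*67 = -4 + 8844 = 8840)
(-124 + 218)*(-46) + G = (-124 + 218)*(-46) + 8840 = 94*(-46) + 8840 = -4324 + 8840 = 4516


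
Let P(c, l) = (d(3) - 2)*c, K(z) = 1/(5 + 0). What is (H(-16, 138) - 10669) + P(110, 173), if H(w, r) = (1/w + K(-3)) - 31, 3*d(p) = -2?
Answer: -2638367/240 ≈ -10993.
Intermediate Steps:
d(p) = -⅔ (d(p) = (⅓)*(-2) = -⅔)
K(z) = ⅕ (K(z) = 1/5 = ⅕)
P(c, l) = -8*c/3 (P(c, l) = (-⅔ - 2)*c = -8*c/3)
H(w, r) = -154/5 + 1/w (H(w, r) = (1/w + ⅕) - 31 = (⅕ + 1/w) - 31 = -154/5 + 1/w)
(H(-16, 138) - 10669) + P(110, 173) = ((-154/5 + 1/(-16)) - 10669) - 8/3*110 = ((-154/5 - 1/16) - 10669) - 880/3 = (-2469/80 - 10669) - 880/3 = -855989/80 - 880/3 = -2638367/240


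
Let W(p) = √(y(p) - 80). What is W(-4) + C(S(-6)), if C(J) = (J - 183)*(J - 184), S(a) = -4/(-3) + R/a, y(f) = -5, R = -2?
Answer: 297568/9 + I*√85 ≈ 33063.0 + 9.2195*I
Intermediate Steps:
S(a) = 4/3 - 2/a (S(a) = -4/(-3) - 2/a = -4*(-⅓) - 2/a = 4/3 - 2/a)
C(J) = (-184 + J)*(-183 + J) (C(J) = (-183 + J)*(-184 + J) = (-184 + J)*(-183 + J))
W(p) = I*√85 (W(p) = √(-5 - 80) = √(-85) = I*√85)
W(-4) + C(S(-6)) = I*√85 + (33672 + (4/3 - 2/(-6))² - 367*(4/3 - 2/(-6))) = I*√85 + (33672 + (4/3 - 2*(-⅙))² - 367*(4/3 - 2*(-⅙))) = I*√85 + (33672 + (4/3 + ⅓)² - 367*(4/3 + ⅓)) = I*√85 + (33672 + (5/3)² - 367*5/3) = I*√85 + (33672 + 25/9 - 1835/3) = I*√85 + 297568/9 = 297568/9 + I*√85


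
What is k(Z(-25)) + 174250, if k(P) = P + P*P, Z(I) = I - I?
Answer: 174250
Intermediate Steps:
Z(I) = 0
k(P) = P + P²
k(Z(-25)) + 174250 = 0*(1 + 0) + 174250 = 0*1 + 174250 = 0 + 174250 = 174250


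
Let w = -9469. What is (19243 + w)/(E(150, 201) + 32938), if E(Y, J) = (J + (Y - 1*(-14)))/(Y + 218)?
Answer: 3596832/12121549 ≈ 0.29673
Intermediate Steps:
E(Y, J) = (14 + J + Y)/(218 + Y) (E(Y, J) = (J + (Y + 14))/(218 + Y) = (J + (14 + Y))/(218 + Y) = (14 + J + Y)/(218 + Y))
(19243 + w)/(E(150, 201) + 32938) = (19243 - 9469)/((14 + 201 + 150)/(218 + 150) + 32938) = 9774/(365/368 + 32938) = 9774/(12121549/368) = 9774*(368/12121549) = 3596832/12121549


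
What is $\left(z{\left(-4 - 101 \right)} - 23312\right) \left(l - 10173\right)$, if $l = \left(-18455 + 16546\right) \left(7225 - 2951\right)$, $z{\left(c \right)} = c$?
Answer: $191299069663$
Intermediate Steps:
$l = -8159066$ ($l = \left(-1909\right) 4274 = -8159066$)
$\left(z{\left(-4 - 101 \right)} - 23312\right) \left(l - 10173\right) = \left(\left(-4 - 101\right) - 23312\right) \left(-8159066 - 10173\right) = \left(\left(-4 - 101\right) - 23312\right) \left(-8169239\right) = \left(-105 - 23312\right) \left(-8169239\right) = \left(-23417\right) \left(-8169239\right) = 191299069663$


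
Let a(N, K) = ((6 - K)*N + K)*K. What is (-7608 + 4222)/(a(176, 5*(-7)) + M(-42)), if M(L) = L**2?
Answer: 3386/249571 ≈ 0.013567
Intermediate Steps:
a(N, K) = K*(K + N*(6 - K)) (a(N, K) = (N*(6 - K) + K)*K = (K + N*(6 - K))*K = K*(K + N*(6 - K)))
(-7608 + 4222)/(a(176, 5*(-7)) + M(-42)) = (-7608 + 4222)/((5*(-7))*(5*(-7) + 6*176 - 1*5*(-7)*176) + (-42)**2) = -3386/(-35*(-35 + 1056 - 1*(-35)*176) + 1764) = -3386/(-35*(-35 + 1056 + 6160) + 1764) = -3386/(-35*7181 + 1764) = -3386/(-251335 + 1764) = -3386/(-249571) = -3386*(-1/249571) = 3386/249571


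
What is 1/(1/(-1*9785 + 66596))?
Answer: 56811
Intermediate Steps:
1/(1/(-1*9785 + 66596)) = 1/(1/(-9785 + 66596)) = 1/(1/56811) = 56811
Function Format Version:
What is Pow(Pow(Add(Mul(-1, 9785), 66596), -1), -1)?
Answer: 56811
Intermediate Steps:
Pow(Pow(Add(Mul(-1, 9785), 66596), -1), -1) = Pow(Pow(Add(-9785, 66596), -1), -1) = Pow(Pow(56811, -1), -1) = Pow(Rational(1, 56811), -1) = 56811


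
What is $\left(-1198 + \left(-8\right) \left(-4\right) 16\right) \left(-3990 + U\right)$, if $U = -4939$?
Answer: $6125294$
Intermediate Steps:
$\left(-1198 + \left(-8\right) \left(-4\right) 16\right) \left(-3990 + U\right) = \left(-1198 + \left(-8\right) \left(-4\right) 16\right) \left(-3990 - 4939\right) = \left(-1198 + 32 \cdot 16\right) \left(-8929\right) = \left(-1198 + 512\right) \left(-8929\right) = \left(-686\right) \left(-8929\right) = 6125294$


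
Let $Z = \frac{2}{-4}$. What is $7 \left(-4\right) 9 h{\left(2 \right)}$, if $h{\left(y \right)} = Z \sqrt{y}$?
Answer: $126 \sqrt{2} \approx 178.19$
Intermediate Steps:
$Z = - \frac{1}{2}$ ($Z = 2 \left(- \frac{1}{4}\right) = - \frac{1}{2} \approx -0.5$)
$h{\left(y \right)} = - \frac{\sqrt{y}}{2}$
$7 \left(-4\right) 9 h{\left(2 \right)} = 7 \left(-4\right) 9 \left(- \frac{\sqrt{2}}{2}\right) = \left(-28\right) 9 \left(- \frac{\sqrt{2}}{2}\right) = - 252 \left(- \frac{\sqrt{2}}{2}\right) = 126 \sqrt{2}$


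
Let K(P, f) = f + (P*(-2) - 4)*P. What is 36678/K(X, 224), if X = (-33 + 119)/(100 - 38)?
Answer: 17623779/103117 ≈ 170.91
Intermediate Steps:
X = 43/31 (X = 86/62 = 86*(1/62) = 43/31 ≈ 1.3871)
K(P, f) = f + P*(-4 - 2*P) (K(P, f) = f + (-2*P - 4)*P = f + (-4 - 2*P)*P = f + P*(-4 - 2*P))
36678/K(X, 224) = 36678/(224 - 4*43/31 - 2*(43/31)²) = 36678/(224 - 172/31 - 2*1849/961) = 36678/(224 - 172/31 - 3698/961) = 36678/(206234/961) = 36678*(961/206234) = 17623779/103117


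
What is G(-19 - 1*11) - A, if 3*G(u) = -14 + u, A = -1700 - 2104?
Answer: 11368/3 ≈ 3789.3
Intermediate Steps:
A = -3804
G(u) = -14/3 + u/3 (G(u) = (-14 + u)/3 = -14/3 + u/3)
G(-19 - 1*11) - A = (-14/3 + (-19 - 1*11)/3) - 1*(-3804) = (-14/3 + (-19 - 11)/3) + 3804 = (-14/3 + (⅓)*(-30)) + 3804 = (-14/3 - 10) + 3804 = -44/3 + 3804 = 11368/3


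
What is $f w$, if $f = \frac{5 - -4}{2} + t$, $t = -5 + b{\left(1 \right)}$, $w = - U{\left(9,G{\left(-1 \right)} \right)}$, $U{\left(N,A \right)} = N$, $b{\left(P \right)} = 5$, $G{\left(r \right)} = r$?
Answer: $- \frac{81}{2} \approx -40.5$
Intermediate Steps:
$w = -9$ ($w = \left(-1\right) 9 = -9$)
$t = 0$ ($t = -5 + 5 = 0$)
$f = \frac{9}{2}$ ($f = \frac{5 - -4}{2} + 0 = \left(5 + 4\right) \frac{1}{2} + 0 = 9 \cdot \frac{1}{2} + 0 = \frac{9}{2} + 0 = \frac{9}{2} \approx 4.5$)
$f w = \frac{9}{2} \left(-9\right) = - \frac{81}{2}$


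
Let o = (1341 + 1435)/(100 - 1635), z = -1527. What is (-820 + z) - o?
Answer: -3599869/1535 ≈ -2345.2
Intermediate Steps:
o = -2776/1535 (o = 2776/(-1535) = 2776*(-1/1535) = -2776/1535 ≈ -1.8085)
(-820 + z) - o = (-820 - 1527) - 1*(-2776/1535) = -2347 + 2776/1535 = -3599869/1535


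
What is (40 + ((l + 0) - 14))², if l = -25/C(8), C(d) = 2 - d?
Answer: 32761/36 ≈ 910.03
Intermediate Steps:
l = 25/6 (l = -25/(2 - 1*8) = -25/(2 - 8) = -25/(-6) = -25*(-⅙) = 25/6 ≈ 4.1667)
(40 + ((l + 0) - 14))² = (40 + ((25/6 + 0) - 14))² = (40 + (25/6 - 14))² = (40 - 59/6)² = (181/6)² = 32761/36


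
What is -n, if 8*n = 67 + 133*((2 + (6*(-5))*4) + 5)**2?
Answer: -212293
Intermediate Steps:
n = 212293 (n = (67 + 133*((2 + (6*(-5))*4) + 5)**2)/8 = (67 + 133*((2 - 30*4) + 5)**2)/8 = (67 + 133*((2 - 120) + 5)**2)/8 = (67 + 133*(-118 + 5)**2)/8 = (67 + 133*(-113)**2)/8 = (67 + 133*12769)/8 = (67 + 1698277)/8 = (1/8)*1698344 = 212293)
-n = -1*212293 = -212293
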